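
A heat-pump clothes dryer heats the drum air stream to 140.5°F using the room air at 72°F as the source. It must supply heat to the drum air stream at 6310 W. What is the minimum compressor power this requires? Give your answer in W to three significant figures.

720 W

In absolute terms T_C = 295.37 K and T_H = 333.43 K, so ΔT = 38.06 K.
COP_Carnot = T_H/ΔT = 333.43/38.06 = 8.762.
Ẇ_min = Q̇/COP_Carnot = 6310/8.762 = 720.2 W.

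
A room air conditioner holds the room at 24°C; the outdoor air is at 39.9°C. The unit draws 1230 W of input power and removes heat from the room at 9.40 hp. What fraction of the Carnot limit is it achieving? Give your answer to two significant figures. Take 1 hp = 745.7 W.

Converting, Q̇_C = 9.400 hp = 7010 W, so COP_actual = Q̇_C/Ẇ = 7010/1230 = 5.699.
In absolute terms T_C = 297.15 K and T_H = 313.05 K, so ΔT = 15.90 K.
COP_Carnot = T_C/ΔT = 297.15/15.90 = 18.69.
η_II = COP_actual/COP_Carnot = 5.699/18.69 = 0.3049.

0.30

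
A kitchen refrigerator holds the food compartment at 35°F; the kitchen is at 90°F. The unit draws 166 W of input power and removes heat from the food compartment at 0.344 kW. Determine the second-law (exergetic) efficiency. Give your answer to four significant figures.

Converting, Q̇_C = 0.3440 kW = 344.0 W, so COP_actual = Q̇_C/Ẇ = 344.0/166.0 = 2.072.
In absolute terms T_C = 274.82 K and T_H = 305.37 K, so ΔT = 30.56 K.
COP_Carnot = T_C/ΔT = 274.82/30.56 = 8.994.
η_II = COP_actual/COP_Carnot = 2.072/8.994 = 0.2304.

0.2304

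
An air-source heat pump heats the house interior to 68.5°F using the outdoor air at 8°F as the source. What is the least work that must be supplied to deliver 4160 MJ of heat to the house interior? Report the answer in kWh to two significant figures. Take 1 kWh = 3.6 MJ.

130 kWh

In absolute terms T_C = 259.82 K and T_H = 293.43 K, so ΔT = 33.61 K.
The reversible limit is COP_HP = T_H/ΔT = 8.730, so W_min = Q_H/COP = Q_H·ΔT/T_H.
W_min = 4160 × 33.61/293.43 = 476.5 MJ = 132.4 kWh.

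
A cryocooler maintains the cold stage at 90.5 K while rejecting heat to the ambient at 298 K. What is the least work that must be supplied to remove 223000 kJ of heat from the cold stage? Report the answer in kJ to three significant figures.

511000 kJ

The reservoir spacing is ΔT = 298 − 90.5 = 207.5 K.
The reversible limit is COP_R = T_C/ΔT = 0.4361, so W_min = Q_C/COP = Q_C·ΔT/T_C.
W_min = 223000 × 207.5/90.50 = 511300 kJ.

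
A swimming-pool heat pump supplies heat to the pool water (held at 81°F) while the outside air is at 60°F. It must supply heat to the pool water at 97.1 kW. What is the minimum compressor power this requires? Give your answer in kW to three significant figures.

3.77 kW

In absolute terms T_C = 288.71 K and T_H = 300.37 K, so ΔT = 11.67 K.
COP_Carnot = T_H/ΔT = 300.37/11.67 = 25.75.
Ẇ_min = Q̇/COP_Carnot = 97.10/25.75 = 3.771 kW.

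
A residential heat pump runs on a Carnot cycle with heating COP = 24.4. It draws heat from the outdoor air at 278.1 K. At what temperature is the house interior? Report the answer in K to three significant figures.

COP_HP = T_H/(T_H − T_C) rearranges to T_H = COP·T_C/(COP − 1).
With T_C = 278.10 K, T_H = 24.4 × 278.10/23.40 = 289.98 K.

290 K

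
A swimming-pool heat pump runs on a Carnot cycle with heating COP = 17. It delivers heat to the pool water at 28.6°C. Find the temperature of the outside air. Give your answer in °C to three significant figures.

10.9 °C

COP_HP = T_H/(T_H − T_C) gives T_H − T_C = T_H/COP.
With T_H = 301.75 K, T_C = 301.75 × (1 − 1/17) = 284.00 K.
Converting, 284.00 K = 10.85°C.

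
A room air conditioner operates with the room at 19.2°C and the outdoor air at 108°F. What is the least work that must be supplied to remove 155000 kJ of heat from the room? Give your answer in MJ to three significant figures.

12.2 MJ

In absolute terms T_C = 292.35 K and T_H = 315.37 K, so ΔT = 23.02 K.
The reversible limit is COP_R = T_C/ΔT = 12.70, so W_min = Q_C/COP = Q_C·ΔT/T_C.
W_min = 155000 × 23.02/292.35 = 12210 kJ = 12.21 MJ.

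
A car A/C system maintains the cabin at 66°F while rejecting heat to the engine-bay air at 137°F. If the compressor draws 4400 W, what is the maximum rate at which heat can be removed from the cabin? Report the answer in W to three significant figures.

In absolute terms T_C = 292.04 K and T_H = 331.48 K, so ΔT = 39.44 K.
COP_Carnot = T_C/ΔT = 292.04/39.44 = 7.404.
Q̇_max = COP_Carnot × Ẇ = 7.404 × 4400 W = 32580 W.

32600 W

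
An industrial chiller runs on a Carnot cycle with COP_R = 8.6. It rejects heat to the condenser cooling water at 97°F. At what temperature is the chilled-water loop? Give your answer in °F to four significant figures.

39.01 °F

For a Carnot refrigerator COP_R = T_C/(T_H − T_C), so T_C = COP·T_H/(1 + COP).
With T_H = 309.26 K, T_C = 8.6 × 309.26/9.600 = 277.05 K.
Converting, 277.05 K = 39.01°F.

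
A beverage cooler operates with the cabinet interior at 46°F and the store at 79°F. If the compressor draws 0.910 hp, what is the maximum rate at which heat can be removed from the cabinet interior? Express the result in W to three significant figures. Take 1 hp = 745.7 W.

In absolute terms T_C = 280.93 K and T_H = 299.26 K, so ΔT = 18.33 K.
COP_Carnot = T_C/ΔT = 280.93/18.33 = 15.32.
Q̇_max = COP_Carnot × Ẇ = 15.32 × 0.9100 hp = 13.94 hp = 10400 W.

10400 W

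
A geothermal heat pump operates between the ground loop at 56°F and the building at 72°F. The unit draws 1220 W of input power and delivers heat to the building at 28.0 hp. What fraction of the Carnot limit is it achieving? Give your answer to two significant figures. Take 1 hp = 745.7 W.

Converting, Q̇_H = 28.00 hp = 20880 W, so COP_actual = Q̇_H/Ẇ = 20880/1220 = 17.11.
In absolute terms T_C = 286.48 K and T_H = 295.37 K, so ΔT = 8.889 K.
COP_Carnot = T_H/ΔT = 295.37/8.889 = 33.23.
η_II = COP_actual/COP_Carnot = 17.11/33.23 = 0.5150.

0.52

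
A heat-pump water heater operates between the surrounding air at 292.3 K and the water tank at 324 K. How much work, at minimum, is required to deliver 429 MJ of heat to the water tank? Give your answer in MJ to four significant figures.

The reservoir spacing is ΔT = 324 − 292.3 = 31.70 K.
The reversible limit is COP_HP = T_H/ΔT = 10.22, so W_min = Q_H/COP = Q_H·ΔT/T_H.
W_min = 429.0 × 31.70/324.00 = 41.97 MJ.

41.97 MJ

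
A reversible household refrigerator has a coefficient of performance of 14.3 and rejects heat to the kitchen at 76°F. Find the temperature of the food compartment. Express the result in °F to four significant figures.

40.99 °F

For a Carnot refrigerator COP_R = T_C/(T_H − T_C), so T_C = COP·T_H/(1 + COP).
With T_H = 297.59 K, T_C = 14.3 × 297.59/15.30 = 278.14 K.
Converting, 278.14 K = 40.99°F.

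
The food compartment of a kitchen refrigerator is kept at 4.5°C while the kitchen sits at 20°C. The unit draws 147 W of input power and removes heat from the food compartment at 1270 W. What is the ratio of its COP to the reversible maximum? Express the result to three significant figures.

0.482

COP_actual = Q̇_C/Ẇ = 1270/147.0 = 8.639.
In absolute terms T_C = 277.65 K and T_H = 293.15 K, so ΔT = 15.50 K.
COP_Carnot = T_C/ΔT = 277.65/15.50 = 17.91.
η_II = COP_actual/COP_Carnot = 8.639/17.91 = 0.4823.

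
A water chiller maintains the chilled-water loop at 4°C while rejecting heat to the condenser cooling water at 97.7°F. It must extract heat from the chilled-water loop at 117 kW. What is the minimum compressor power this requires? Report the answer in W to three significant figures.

13700 W

In absolute terms T_C = 277.15 K and T_H = 309.65 K, so ΔT = 32.50 K.
COP_Carnot = T_C/ΔT = 277.15/32.50 = 8.528.
Ẇ_min = Q̇/COP_Carnot = 117.0/8.528 = 13.72 kW = 13720 W.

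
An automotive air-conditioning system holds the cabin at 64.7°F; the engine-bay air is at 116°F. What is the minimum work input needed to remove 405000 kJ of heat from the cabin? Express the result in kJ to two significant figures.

40000 kJ

In absolute terms T_C = 291.32 K and T_H = 319.82 K, so ΔT = 28.50 K.
The reversible limit is COP_R = T_C/ΔT = 10.22, so W_min = Q_C/COP = Q_C·ΔT/T_C.
W_min = 405000 × 28.50/291.32 = 39620 kJ.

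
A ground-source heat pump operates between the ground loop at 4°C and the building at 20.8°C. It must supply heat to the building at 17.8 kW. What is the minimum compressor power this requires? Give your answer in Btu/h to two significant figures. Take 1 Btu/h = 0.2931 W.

In absolute terms T_C = 277.15 K and T_H = 293.95 K, so ΔT = 16.80 K.
COP_Carnot = T_H/ΔT = 293.95/16.80 = 17.50.
Ẇ_min = Q̇/COP_Carnot = 17.80/17.50 = 1.017 kW = 3471 Btu/h.

3500 Btu/h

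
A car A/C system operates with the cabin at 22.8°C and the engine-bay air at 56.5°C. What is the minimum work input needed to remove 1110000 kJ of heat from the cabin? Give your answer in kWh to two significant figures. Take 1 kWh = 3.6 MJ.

35 kWh

In absolute terms T_C = 295.95 K and T_H = 329.65 K, so ΔT = 33.70 K.
The reversible limit is COP_R = T_C/ΔT = 8.782, so W_min = Q_C/COP = Q_C·ΔT/T_C.
W_min = 1110000 × 33.70/295.95 = 126400 kJ = 35.11 kWh.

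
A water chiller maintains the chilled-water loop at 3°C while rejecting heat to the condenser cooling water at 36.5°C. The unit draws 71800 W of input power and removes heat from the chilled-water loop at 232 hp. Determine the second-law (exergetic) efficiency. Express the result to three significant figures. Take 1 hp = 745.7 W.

Converting, Q̇_C = 232.0 hp = 173000 W, so COP_actual = Q̇_C/Ẇ = 173000/71800 = 2.410.
In absolute terms T_C = 276.15 K and T_H = 309.65 K, so ΔT = 33.50 K.
COP_Carnot = T_C/ΔT = 276.15/33.50 = 8.243.
η_II = COP_actual/COP_Carnot = 2.410/8.243 = 0.2923.

0.292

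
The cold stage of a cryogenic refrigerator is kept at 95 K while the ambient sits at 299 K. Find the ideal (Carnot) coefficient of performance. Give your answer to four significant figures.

0.4657

The reservoir spacing is ΔT = 299 − 95 = 204.0 K.
For a reversible cycle, COP_Carnot = T_C/ΔT = 95.00/204.0 = 0.4657.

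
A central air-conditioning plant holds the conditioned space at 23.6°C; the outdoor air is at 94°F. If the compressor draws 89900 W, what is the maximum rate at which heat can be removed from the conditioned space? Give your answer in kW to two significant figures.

2500 kW

In absolute terms T_C = 296.75 K and T_H = 307.59 K, so ΔT = 10.84 K.
COP_Carnot = T_C/ΔT = 296.75/10.84 = 27.36.
Q̇_max = COP_Carnot × Ẇ = 27.36 × 89900 W = 2460000 W = 2460 kW.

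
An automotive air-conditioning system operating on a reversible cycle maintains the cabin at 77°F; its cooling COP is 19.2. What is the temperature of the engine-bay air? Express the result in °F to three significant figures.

COP_R = T_C/(T_H − T_C) gives T_H − T_C = T_C/COP.
With T_C = 298.15 K, T_H = 298.15 × (1 + 1/19.2) = 313.68 K.
Converting, 313.68 K = 104.95°F.

105 °F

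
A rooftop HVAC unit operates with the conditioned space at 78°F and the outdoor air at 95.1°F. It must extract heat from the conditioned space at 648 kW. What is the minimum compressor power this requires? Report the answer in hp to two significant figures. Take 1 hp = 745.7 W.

In absolute terms T_C = 298.71 K and T_H = 308.21 K, so ΔT = 9.500 K.
COP_Carnot = T_C/ΔT = 298.71/9.500 = 31.44.
Ẇ_min = Q̇/COP_Carnot = 648.0/31.44 = 20.61 kW = 27.64 hp.

28 hp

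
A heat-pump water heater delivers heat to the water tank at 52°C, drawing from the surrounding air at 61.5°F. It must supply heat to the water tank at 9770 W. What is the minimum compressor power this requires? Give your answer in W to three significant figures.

In absolute terms T_C = 289.54 K and T_H = 325.15 K, so ΔT = 35.61 K.
COP_Carnot = T_H/ΔT = 325.15/35.61 = 9.131.
Ẇ_min = Q̇/COP_Carnot = 9770/9.131 = 1070 W.

1070 W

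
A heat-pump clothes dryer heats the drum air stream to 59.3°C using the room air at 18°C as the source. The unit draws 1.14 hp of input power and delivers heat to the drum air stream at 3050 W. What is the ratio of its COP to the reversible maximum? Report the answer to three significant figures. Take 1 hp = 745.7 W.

0.446

Converting, Q̇_H = 3050 W = 4.090 hp, so COP_actual = Q̇_H/Ẇ = 4.090/1.140 = 3.588.
In absolute terms T_C = 291.15 K and T_H = 332.45 K, so ΔT = 41.30 K.
COP_Carnot = T_H/ΔT = 332.45/41.30 = 8.050.
η_II = COP_actual/COP_Carnot = 3.588/8.050 = 0.4457.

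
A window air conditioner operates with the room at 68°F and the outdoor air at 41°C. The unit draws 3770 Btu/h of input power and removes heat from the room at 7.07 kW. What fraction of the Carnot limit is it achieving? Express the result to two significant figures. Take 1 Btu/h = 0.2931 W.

Converting, Q̇_C = 7.070 kW = 24120 Btu/h, so COP_actual = Q̇_C/Ẇ = 24120/3770 = 6.398.
In absolute terms T_C = 293.15 K and T_H = 314.15 K, so ΔT = 21.00 K.
COP_Carnot = T_C/ΔT = 293.15/21.00 = 13.96.
η_II = COP_actual/COP_Carnot = 6.398/13.96 = 0.4583.

0.46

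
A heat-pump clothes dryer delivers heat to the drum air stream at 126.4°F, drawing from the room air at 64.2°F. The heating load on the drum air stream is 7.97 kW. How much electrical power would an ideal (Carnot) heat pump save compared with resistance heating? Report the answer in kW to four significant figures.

7.124 kW

In absolute terms T_C = 291.04 K and T_H = 325.59 K, so ΔT = 34.56 K.
COP_Carnot = T_H/ΔT = 325.59/34.56 = 9.422.
Resistance heating needs Ẇ_res = Q̇_H = 7.970 kW; the reversible heat pump needs only Ẇ_hp = Q̇_H/COP = 0.8459 kW.
Saving = 7.970 − 0.8459 = 7.124 kW.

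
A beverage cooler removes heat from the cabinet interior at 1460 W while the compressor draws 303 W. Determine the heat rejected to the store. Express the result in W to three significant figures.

For a cyclic device the first law requires Q̇_H = Q̇_C + Ẇ.
Q̇_H = Q̇_C + Ẇ = 1763 W.

1760 W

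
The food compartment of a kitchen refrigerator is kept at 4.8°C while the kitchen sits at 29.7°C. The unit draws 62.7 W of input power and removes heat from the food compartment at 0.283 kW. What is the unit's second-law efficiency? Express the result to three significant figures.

Converting, Q̇_C = 0.2830 kW = 283.0 W, so COP_actual = Q̇_C/Ẇ = 283.0/62.70 = 4.514.
In absolute terms T_C = 277.95 K and T_H = 302.85 K, so ΔT = 24.90 K.
COP_Carnot = T_C/ΔT = 277.95/24.90 = 11.16.
η_II = COP_actual/COP_Carnot = 4.514/11.16 = 0.4043.

0.404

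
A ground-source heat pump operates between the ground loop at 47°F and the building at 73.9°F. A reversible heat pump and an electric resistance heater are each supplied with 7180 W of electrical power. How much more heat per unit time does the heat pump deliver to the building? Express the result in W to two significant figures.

In absolute terms T_C = 281.48 K and T_H = 296.43 K, so ΔT = 14.94 K.
COP_Carnot = T_H/ΔT = 296.43/14.94 = 19.84.
The heat pump delivers Q̇_H = COP × Ẇ = 142400 W; the resistance heater delivers Ẇ = 7180 W.
Extra = (COP − 1)·Ẇ = 135200 W.

140000 W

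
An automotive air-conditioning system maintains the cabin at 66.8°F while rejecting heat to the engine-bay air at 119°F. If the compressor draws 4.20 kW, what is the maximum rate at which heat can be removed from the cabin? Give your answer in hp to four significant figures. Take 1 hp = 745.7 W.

56.81 hp

In absolute terms T_C = 292.48 K and T_H = 321.48 K, so ΔT = 29.00 K.
COP_Carnot = T_C/ΔT = 292.48/29.00 = 10.09.
Q̇_max = COP_Carnot × Ẇ = 10.09 × 4.200 kW = 42.36 kW = 56.81 hp.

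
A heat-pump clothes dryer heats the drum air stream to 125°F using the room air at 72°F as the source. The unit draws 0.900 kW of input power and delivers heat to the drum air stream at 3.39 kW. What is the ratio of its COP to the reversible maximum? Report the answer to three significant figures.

COP_actual = Q̇_H/Ẇ = 3.390/0.9000 = 3.767.
In absolute terms T_C = 295.37 K and T_H = 324.82 K, so ΔT = 29.44 K.
COP_Carnot = T_H/ΔT = 324.82/29.44 = 11.03.
η_II = COP_actual/COP_Carnot = 3.767/11.03 = 0.3414.

0.341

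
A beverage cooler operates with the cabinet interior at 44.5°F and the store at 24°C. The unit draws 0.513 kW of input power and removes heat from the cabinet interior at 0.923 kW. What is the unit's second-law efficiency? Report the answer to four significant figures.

COP_actual = Q̇_C/Ẇ = 0.9230/0.5130 = 1.799.
In absolute terms T_C = 280.09 K and T_H = 297.15 K, so ΔT = 17.06 K.
COP_Carnot = T_C/ΔT = 280.09/17.06 = 16.42.
η_II = COP_actual/COP_Carnot = 1.799/16.42 = 0.1096.

0.1096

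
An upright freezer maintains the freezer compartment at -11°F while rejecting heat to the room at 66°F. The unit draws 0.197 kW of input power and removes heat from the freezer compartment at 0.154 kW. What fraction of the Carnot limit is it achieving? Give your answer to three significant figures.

COP_actual = Q̇_C/Ẇ = 0.1540/0.1970 = 0.7817.
In absolute terms T_C = 249.26 K and T_H = 292.04 K, so ΔT = 42.78 K.
COP_Carnot = T_C/ΔT = 249.26/42.78 = 5.827.
η_II = COP_actual/COP_Carnot = 0.7817/5.827 = 0.1342.

0.134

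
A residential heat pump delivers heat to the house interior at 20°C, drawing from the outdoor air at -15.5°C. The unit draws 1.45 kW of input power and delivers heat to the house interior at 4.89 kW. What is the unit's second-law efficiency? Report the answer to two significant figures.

COP_actual = Q̇_H/Ẇ = 4.890/1.450 = 3.372.
In absolute terms T_C = 257.65 K and T_H = 293.15 K, so ΔT = 35.50 K.
COP_Carnot = T_H/ΔT = 293.15/35.50 = 8.258.
η_II = COP_actual/COP_Carnot = 3.372/8.258 = 0.4084.

0.41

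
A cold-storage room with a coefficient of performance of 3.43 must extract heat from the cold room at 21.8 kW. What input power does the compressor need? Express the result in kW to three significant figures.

6.36 kW

Ẇ = Q̇_C/COP = 21.80/3.43 = 6.356 kW.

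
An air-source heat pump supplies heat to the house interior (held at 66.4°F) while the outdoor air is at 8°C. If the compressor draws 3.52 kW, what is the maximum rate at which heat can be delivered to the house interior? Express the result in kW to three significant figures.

92.6 kW

In absolute terms T_C = 281.15 K and T_H = 292.26 K, so ΔT = 11.11 K.
COP_Carnot = T_H/ΔT = 292.26/11.11 = 26.30.
Q̇_max = COP_Carnot × Ẇ = 26.30 × 3.520 kW = 92.59 kW.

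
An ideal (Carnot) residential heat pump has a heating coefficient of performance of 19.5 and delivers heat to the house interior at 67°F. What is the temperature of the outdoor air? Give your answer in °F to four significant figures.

COP_HP = T_H/(T_H − T_C) gives T_H − T_C = T_H/COP.
With T_H = 292.59 K, T_C = 292.59 × (1 − 1/19.5) = 277.59 K.
Converting, 277.59 K = 39.99°F.

39.99 °F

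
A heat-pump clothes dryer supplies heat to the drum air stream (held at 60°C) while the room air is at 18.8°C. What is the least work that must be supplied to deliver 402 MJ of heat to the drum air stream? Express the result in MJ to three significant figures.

In absolute terms T_C = 291.95 K and T_H = 333.15 K, so ΔT = 41.20 K.
The reversible limit is COP_HP = T_H/ΔT = 8.086, so W_min = Q_H/COP = Q_H·ΔT/T_H.
W_min = 402.0 × 41.20/333.15 = 49.71 MJ.

49.7 MJ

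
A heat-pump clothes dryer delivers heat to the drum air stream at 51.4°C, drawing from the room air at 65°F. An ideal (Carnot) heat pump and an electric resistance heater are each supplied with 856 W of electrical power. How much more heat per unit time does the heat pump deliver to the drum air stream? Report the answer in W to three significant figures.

In absolute terms T_C = 291.48 K and T_H = 324.55 K, so ΔT = 33.07 K.
COP_Carnot = T_H/ΔT = 324.55/33.07 = 9.815.
The heat pump delivers Q̇_H = COP × Ẇ = 8402 W; the resistance heater delivers Ẇ = 856.0 W.
Extra = (COP − 1)·Ẇ = 7546 W.

7550 W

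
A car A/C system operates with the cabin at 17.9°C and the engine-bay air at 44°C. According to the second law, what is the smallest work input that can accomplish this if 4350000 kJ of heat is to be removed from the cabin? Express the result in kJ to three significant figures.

In absolute terms T_C = 291.05 K and T_H = 317.15 K, so ΔT = 26.10 K.
The reversible limit is COP_R = T_C/ΔT = 11.15, so W_min = Q_C/COP = Q_C·ΔT/T_C.
W_min = 4350000 × 26.10/291.05 = 390100 kJ.

390000 kJ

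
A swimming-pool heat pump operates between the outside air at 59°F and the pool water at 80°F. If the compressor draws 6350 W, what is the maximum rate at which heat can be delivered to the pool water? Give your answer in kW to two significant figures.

160 kW

In absolute terms T_C = 288.15 K and T_H = 299.82 K, so ΔT = 11.67 K.
COP_Carnot = T_H/ΔT = 299.82/11.67 = 25.70.
Q̇_max = COP_Carnot × Ẇ = 25.70 × 6350 W = 163200 W = 163.2 kW.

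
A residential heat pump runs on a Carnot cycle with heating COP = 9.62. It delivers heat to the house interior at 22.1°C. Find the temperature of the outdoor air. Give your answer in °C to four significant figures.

COP_HP = T_H/(T_H − T_C) gives T_H − T_C = T_H/COP.
With T_H = 295.25 K, T_C = 295.25 × (1 − 1/9.62) = 264.56 K.
Converting, 264.56 K = -8.59°C.

-8.591 °C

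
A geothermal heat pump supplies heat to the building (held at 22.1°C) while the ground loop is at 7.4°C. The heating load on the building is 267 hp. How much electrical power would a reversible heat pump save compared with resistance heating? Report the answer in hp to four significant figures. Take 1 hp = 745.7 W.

253.7 hp

In absolute terms T_C = 280.55 K and T_H = 295.25 K, so ΔT = 14.70 K.
COP_Carnot = T_H/ΔT = 295.25/14.70 = 20.09.
Resistance heating needs Ẇ_res = Q̇_H = 267.0 hp; the reversible heat pump needs only Ẇ_hp = Q̇_H/COP = 13.29 hp.
Saving = 267.0 − 13.29 = 253.7 hp.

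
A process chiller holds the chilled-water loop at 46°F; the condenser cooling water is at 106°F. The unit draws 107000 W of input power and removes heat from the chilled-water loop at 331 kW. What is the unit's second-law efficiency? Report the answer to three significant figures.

Converting, Q̇_C = 331.0 kW = 331000 W, so COP_actual = Q̇_C/Ẇ = 331000/107000 = 3.093.
In absolute terms T_C = 280.93 K and T_H = 314.26 K, so ΔT = 33.33 K.
COP_Carnot = T_C/ΔT = 280.93/33.33 = 8.428.
η_II = COP_actual/COP_Carnot = 3.093/8.428 = 0.3671.

0.367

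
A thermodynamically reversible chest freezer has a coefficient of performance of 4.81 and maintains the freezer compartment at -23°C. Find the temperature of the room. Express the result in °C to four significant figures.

29.01 °C

COP_R = T_C/(T_H − T_C) gives T_H − T_C = T_C/COP.
With T_C = 250.15 K, T_H = 250.15 × (1 + 1/4.81) = 302.16 K.
Converting, 302.16 K = 29.01°C.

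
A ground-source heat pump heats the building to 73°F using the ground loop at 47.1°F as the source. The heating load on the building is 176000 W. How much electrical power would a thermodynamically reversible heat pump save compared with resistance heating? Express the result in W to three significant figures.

In absolute terms T_C = 281.54 K and T_H = 295.93 K, so ΔT = 14.39 K.
COP_Carnot = T_H/ΔT = 295.93/14.39 = 20.57.
Resistance heating needs Ẇ_res = Q̇_H = 176000 W; the reversible heat pump needs only Ẇ_hp = Q̇_H/COP = 8558 W.
Saving = 176000 − 8558 = 167400 W.

167000 W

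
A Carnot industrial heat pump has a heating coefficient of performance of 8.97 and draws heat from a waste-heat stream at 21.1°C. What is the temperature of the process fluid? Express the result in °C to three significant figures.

COP_HP = T_H/(T_H − T_C) rearranges to T_H = COP·T_C/(COP − 1).
With T_C = 294.25 K, T_H = 8.97 × 294.25/7.970 = 331.17 K.
Converting, 331.17 K = 58.02°C.

58.0 °C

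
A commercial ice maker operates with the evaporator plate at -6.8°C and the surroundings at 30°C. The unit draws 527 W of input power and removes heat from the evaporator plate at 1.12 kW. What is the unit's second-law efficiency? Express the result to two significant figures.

0.29

Converting, Q̇_C = 1.120 kW = 1120 W, so COP_actual = Q̇_C/Ẇ = 1120/527.0 = 2.125.
In absolute terms T_C = 266.35 K and T_H = 303.15 K, so ΔT = 36.80 K.
COP_Carnot = T_C/ΔT = 266.35/36.80 = 7.238.
η_II = COP_actual/COP_Carnot = 2.125/7.238 = 0.2936.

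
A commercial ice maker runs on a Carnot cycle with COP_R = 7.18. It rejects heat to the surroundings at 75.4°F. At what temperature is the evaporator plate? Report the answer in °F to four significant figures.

For a Carnot refrigerator COP_R = T_C/(T_H − T_C), so T_C = COP·T_H/(1 + COP).
With T_H = 297.26 K, T_C = 7.18 × 297.26/8.180 = 260.92 K.
Converting, 260.92 K = 9.99°F.

9.988 °F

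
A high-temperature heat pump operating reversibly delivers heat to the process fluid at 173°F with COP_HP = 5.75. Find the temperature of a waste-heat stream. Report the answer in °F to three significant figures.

COP_HP = T_H/(T_H − T_C) gives T_H − T_C = T_H/COP.
With T_H = 351.48 K, T_C = 351.48 × (1 − 1/5.75) = 290.36 K.
Converting, 290.36 K = 62.97°F.

63.0 °F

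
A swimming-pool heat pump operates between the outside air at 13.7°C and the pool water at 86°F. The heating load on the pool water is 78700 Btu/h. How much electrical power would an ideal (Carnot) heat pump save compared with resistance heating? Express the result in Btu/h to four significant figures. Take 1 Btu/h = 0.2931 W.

74470 Btu/h

In absolute terms T_C = 286.85 K and T_H = 303.15 K, so ΔT = 16.30 K.
COP_Carnot = T_H/ΔT = 303.15/16.30 = 18.60.
Resistance heating needs Ẇ_res = Q̇_H = 78700 Btu/h; the reversible heat pump needs only Ẇ_hp = Q̇_H/COP = 4232 Btu/h.
Saving = 78700 − 4232 = 74470 Btu/h.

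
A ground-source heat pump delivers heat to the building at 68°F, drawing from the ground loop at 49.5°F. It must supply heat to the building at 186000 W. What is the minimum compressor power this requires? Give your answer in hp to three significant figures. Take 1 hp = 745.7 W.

In absolute terms T_C = 282.87 K and T_H = 293.15 K, so ΔT = 10.28 K.
COP_Carnot = T_H/ΔT = 293.15/10.28 = 28.52.
Ẇ_min = Q̇/COP_Carnot = 186000/28.52 = 6521 W = 8.745 hp.

8.74 hp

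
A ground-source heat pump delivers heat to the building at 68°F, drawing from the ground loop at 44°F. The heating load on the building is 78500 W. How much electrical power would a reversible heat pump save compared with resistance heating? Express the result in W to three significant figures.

In absolute terms T_C = 279.82 K and T_H = 293.15 K, so ΔT = 13.33 K.
COP_Carnot = T_H/ΔT = 293.15/13.33 = 21.99.
Resistance heating needs Ẇ_res = Q̇_H = 78500 W; the reversible heat pump needs only Ẇ_hp = Q̇_H/COP = 3570 W.
Saving = 78500 − 3570 = 74930 W.

74900 W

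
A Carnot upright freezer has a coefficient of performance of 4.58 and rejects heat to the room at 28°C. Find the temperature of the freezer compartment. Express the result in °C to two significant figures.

For a Carnot refrigerator COP_R = T_C/(T_H − T_C), so T_C = COP·T_H/(1 + COP).
With T_H = 301.15 K, T_C = 4.58 × 301.15/5.580 = 247.18 K.
Converting, 247.18 K = -25.97°C.

-26 °C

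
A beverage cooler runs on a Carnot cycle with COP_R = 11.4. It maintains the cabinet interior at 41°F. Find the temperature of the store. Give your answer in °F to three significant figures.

COP_R = T_C/(T_H − T_C) gives T_H − T_C = T_C/COP.
With T_C = 278.15 K, T_H = 278.15 × (1 + 1/11.4) = 302.55 K.
Converting, 302.55 K = 84.92°F.

84.9 °F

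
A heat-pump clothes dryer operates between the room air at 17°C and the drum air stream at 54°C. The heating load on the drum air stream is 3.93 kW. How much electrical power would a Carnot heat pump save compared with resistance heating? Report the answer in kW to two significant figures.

3.5 kW

In absolute terms T_C = 290.15 K and T_H = 327.15 K, so ΔT = 37.00 K.
COP_Carnot = T_H/ΔT = 327.15/37.00 = 8.842.
Resistance heating needs Ẇ_res = Q̇_H = 3.930 kW; the reversible heat pump needs only Ẇ_hp = Q̇_H/COP = 0.4445 kW.
Saving = 3.930 − 0.4445 = 3.486 kW.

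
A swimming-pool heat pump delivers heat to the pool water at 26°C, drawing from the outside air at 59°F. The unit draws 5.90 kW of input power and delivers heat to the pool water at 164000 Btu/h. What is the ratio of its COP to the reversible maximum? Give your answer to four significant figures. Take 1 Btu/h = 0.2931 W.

Converting, Q̇_H = 164000 Btu/h = 48.07 kW, so COP_actual = Q̇_H/Ẇ = 48.07/5.900 = 8.147.
In absolute terms T_C = 288.15 K and T_H = 299.15 K, so ΔT = 11.00 K.
COP_Carnot = T_H/ΔT = 299.15/11.00 = 27.20.
η_II = COP_actual/COP_Carnot = 8.147/27.20 = 0.2996.

0.2996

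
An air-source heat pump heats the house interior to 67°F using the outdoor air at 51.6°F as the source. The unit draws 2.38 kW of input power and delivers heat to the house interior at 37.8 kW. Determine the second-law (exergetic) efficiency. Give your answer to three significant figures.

COP_actual = Q̇_H/Ẇ = 37.80/2.380 = 15.88.
In absolute terms T_C = 284.04 K and T_H = 292.59 K, so ΔT = 8.556 K.
COP_Carnot = T_H/ΔT = 292.59/8.556 = 34.20.
η_II = COP_actual/COP_Carnot = 15.88/34.20 = 0.4644.

0.464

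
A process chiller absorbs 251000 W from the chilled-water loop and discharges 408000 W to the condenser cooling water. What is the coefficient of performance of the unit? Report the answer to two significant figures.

1.6

The first law gives Q̇_H = Q̇_C + Ẇ, so the three rates are Q̇_C = 251000, Q̇_H = 408000, Ẇ = 157000 W.
COP_R = Q̇_C/Ẇ = 251000/157000 = 1.599.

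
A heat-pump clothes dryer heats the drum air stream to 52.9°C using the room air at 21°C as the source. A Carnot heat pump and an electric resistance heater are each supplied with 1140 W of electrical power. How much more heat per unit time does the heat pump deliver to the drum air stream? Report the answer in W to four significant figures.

10510 W

In absolute terms T_C = 294.15 K and T_H = 326.05 K, so ΔT = 31.90 K.
COP_Carnot = T_H/ΔT = 326.05/31.90 = 10.22.
The heat pump delivers Q̇_H = COP × Ẇ = 11650 W; the resistance heater delivers Ẇ = 1140 W.
Extra = (COP − 1)·Ẇ = 10510 W.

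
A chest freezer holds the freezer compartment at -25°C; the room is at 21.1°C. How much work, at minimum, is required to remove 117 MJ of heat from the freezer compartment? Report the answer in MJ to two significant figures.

22 MJ

In absolute terms T_C = 248.15 K and T_H = 294.25 K, so ΔT = 46.10 K.
The reversible limit is COP_R = T_C/ΔT = 5.383, so W_min = Q_C/COP = Q_C·ΔT/T_C.
W_min = 117.0 × 46.10/248.15 = 21.74 MJ.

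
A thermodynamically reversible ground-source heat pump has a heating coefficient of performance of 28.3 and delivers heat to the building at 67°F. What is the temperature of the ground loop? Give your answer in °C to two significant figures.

9.1 °C

COP_HP = T_H/(T_H − T_C) gives T_H − T_C = T_H/COP.
With T_H = 292.59 K, T_C = 292.59 × (1 − 1/28.3) = 282.26 K.
Converting, 282.26 K = 9.11°C.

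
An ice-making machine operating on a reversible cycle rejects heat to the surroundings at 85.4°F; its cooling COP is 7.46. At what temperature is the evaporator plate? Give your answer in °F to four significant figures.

For a Carnot refrigerator COP_R = T_C/(T_H − T_C), so T_C = COP·T_H/(1 + COP).
With T_H = 302.82 K, T_C = 7.46 × 302.82/8.460 = 267.02 K.
Converting, 267.02 K = 20.97°F.

20.97 °F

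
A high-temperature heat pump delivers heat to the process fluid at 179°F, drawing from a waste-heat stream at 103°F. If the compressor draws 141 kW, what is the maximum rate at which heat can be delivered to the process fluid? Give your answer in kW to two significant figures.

In absolute terms T_C = 312.59 K and T_H = 354.82 K, so ΔT = 42.22 K.
COP_Carnot = T_H/ΔT = 354.82/42.22 = 8.404.
Q̇_max = COP_Carnot × Ẇ = 8.404 × 141.0 kW = 1185 kW.

1200 kW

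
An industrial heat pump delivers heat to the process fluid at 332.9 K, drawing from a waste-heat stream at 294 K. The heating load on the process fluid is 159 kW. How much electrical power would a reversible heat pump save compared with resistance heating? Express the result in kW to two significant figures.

The reservoir spacing is ΔT = 332.9 − 294 = 38.90 K.
COP_Carnot = T_H/ΔT = 332.90/38.90 = 8.558.
Resistance heating needs Ẇ_res = Q̇_H = 159.0 kW; the reversible heat pump needs only Ẇ_hp = Q̇_H/COP = 18.58 kW.
Saving = 159.0 − 18.58 = 140.4 kW.

140 kW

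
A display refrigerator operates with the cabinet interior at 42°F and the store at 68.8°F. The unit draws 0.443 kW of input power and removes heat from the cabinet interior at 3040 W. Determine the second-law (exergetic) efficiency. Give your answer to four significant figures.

0.3666

Converting, Q̇_C = 3040 W = 3.040 kW, so COP_actual = Q̇_C/Ẇ = 3.040/0.4430 = 6.862.
In absolute terms T_C = 278.71 K and T_H = 293.59 K, so ΔT = 14.89 K.
COP_Carnot = T_C/ΔT = 278.71/14.89 = 18.72.
η_II = COP_actual/COP_Carnot = 6.862/18.72 = 0.3666.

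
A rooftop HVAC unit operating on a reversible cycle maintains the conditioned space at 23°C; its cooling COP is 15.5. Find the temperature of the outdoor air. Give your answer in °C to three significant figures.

42.1 °C

COP_R = T_C/(T_H − T_C) gives T_H − T_C = T_C/COP.
With T_C = 296.15 K, T_H = 296.15 × (1 + 1/15.5) = 315.26 K.
Converting, 315.26 K = 42.11°C.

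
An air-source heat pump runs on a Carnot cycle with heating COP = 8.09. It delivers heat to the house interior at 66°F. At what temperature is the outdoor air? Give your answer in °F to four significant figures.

1.022 °F

COP_HP = T_H/(T_H − T_C) gives T_H − T_C = T_H/COP.
With T_H = 292.04 K, T_C = 292.04 × (1 − 1/8.09) = 255.94 K.
Converting, 255.94 K = 1.02°F.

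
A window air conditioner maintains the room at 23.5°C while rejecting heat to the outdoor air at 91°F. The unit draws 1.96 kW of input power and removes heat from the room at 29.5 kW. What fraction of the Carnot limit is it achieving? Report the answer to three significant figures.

COP_actual = Q̇_C/Ẇ = 29.50/1.960 = 15.05.
In absolute terms T_C = 296.65 K and T_H = 305.93 K, so ΔT = 9.278 K.
COP_Carnot = T_C/ΔT = 296.65/9.278 = 31.97.
η_II = COP_actual/COP_Carnot = 15.05/31.97 = 0.4707.

0.471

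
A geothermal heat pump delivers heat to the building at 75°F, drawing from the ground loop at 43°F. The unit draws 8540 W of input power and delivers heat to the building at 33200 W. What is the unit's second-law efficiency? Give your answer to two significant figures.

COP_actual = Q̇_H/Ẇ = 33200/8540 = 3.888.
In absolute terms T_C = 279.26 K and T_H = 297.04 K, so ΔT = 17.78 K.
COP_Carnot = T_H/ΔT = 297.04/17.78 = 16.71.
η_II = COP_actual/COP_Carnot = 3.888/16.71 = 0.2327.

0.23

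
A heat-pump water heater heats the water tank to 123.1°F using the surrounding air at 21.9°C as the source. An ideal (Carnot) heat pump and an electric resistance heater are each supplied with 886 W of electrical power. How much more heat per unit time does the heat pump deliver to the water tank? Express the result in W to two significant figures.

In absolute terms T_C = 295.05 K and T_H = 323.76 K, so ΔT = 28.71 K.
COP_Carnot = T_H/ΔT = 323.76/28.71 = 11.28.
The heat pump delivers Q̇_H = COP × Ẇ = 9991 W; the resistance heater delivers Ẇ = 886.0 W.
Extra = (COP − 1)·Ẇ = 9105 W.

9100 W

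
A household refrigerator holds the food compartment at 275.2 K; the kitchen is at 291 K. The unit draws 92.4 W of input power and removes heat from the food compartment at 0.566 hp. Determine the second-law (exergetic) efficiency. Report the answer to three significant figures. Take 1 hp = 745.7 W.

0.262

Converting, Q̇_C = 0.5660 hp = 422.1 W, so COP_actual = Q̇_C/Ẇ = 422.1/92.40 = 4.568.
The reservoir spacing is ΔT = 291 − 275.2 = 15.80 K.
COP_Carnot = T_C/ΔT = 275.20/15.80 = 17.42.
η_II = COP_actual/COP_Carnot = 4.568/17.42 = 0.2623.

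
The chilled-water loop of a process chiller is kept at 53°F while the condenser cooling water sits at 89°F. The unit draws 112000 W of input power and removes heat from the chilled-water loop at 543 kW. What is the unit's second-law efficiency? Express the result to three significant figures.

0.340

Converting, Q̇_C = 543.0 kW = 543000 W, so COP_actual = Q̇_C/Ẇ = 543000/112000 = 4.848.
In absolute terms T_C = 284.82 K and T_H = 304.82 K, so ΔT = 20.00 K.
COP_Carnot = T_C/ΔT = 284.82/20.00 = 14.24.
η_II = COP_actual/COP_Carnot = 4.848/14.24 = 0.3404.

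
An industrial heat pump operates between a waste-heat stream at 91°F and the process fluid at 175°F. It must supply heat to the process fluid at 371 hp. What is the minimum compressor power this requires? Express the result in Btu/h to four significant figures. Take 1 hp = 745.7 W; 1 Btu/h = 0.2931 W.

In absolute terms T_C = 305.93 K and T_H = 352.59 K, so ΔT = 46.67 K.
COP_Carnot = T_H/ΔT = 352.59/46.67 = 7.556.
Ẇ_min = Q̇/COP_Carnot = 371.0/7.556 = 49.10 hp = 124900 Btu/h.

124900 Btu/h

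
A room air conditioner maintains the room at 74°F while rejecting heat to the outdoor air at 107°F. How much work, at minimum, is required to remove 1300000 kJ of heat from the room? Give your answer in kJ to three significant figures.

80400 kJ

In absolute terms T_C = 296.48 K and T_H = 314.82 K, so ΔT = 18.33 K.
The reversible limit is COP_R = T_C/ΔT = 16.17, so W_min = Q_C/COP = Q_C·ΔT/T_C.
W_min = 1300000 × 18.33/296.48 = 80390 kJ.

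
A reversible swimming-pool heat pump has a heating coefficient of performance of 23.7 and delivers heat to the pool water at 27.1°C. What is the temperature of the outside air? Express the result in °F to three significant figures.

COP_HP = T_H/(T_H − T_C) gives T_H − T_C = T_H/COP.
With T_H = 300.25 K, T_C = 300.25 × (1 − 1/23.7) = 287.58 K.
Converting, 287.58 K = 57.98°F.

58.0 °F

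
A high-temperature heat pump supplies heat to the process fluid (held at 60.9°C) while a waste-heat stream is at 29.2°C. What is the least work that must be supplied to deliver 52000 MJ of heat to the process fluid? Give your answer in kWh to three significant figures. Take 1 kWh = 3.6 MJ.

In absolute terms T_C = 302.35 K and T_H = 334.05 K, so ΔT = 31.70 K.
The reversible limit is COP_HP = T_H/ΔT = 10.54, so W_min = Q_H/COP = Q_H·ΔT/T_H.
W_min = 52000 × 31.70/334.05 = 4935 MJ = 1371 kWh.

1370 kWh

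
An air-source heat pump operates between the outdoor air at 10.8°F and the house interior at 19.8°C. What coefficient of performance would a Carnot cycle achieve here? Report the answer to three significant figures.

9.28

In absolute terms T_C = 261.37 K and T_H = 292.95 K, so ΔT = 31.58 K.
For a reversible cycle, COP_Carnot = T_H/ΔT = 292.95/31.58 = 9.277.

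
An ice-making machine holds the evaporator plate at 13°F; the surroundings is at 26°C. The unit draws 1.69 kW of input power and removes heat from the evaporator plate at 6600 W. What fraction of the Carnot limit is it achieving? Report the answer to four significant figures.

0.5437

Converting, Q̇_C = 6600 W = 6.600 kW, so COP_actual = Q̇_C/Ẇ = 6.600/1.690 = 3.905.
In absolute terms T_C = 262.59 K and T_H = 299.15 K, so ΔT = 36.56 K.
COP_Carnot = T_C/ΔT = 262.59/36.56 = 7.183.
η_II = COP_actual/COP_Carnot = 3.905/7.183 = 0.5437.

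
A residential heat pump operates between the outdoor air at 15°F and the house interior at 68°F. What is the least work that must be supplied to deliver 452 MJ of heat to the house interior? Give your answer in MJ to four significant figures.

45.40 MJ

In absolute terms T_C = 263.71 K and T_H = 293.15 K, so ΔT = 29.44 K.
The reversible limit is COP_HP = T_H/ΔT = 9.956, so W_min = Q_H/COP = Q_H·ΔT/T_H.
W_min = 452.0 × 29.44/293.15 = 45.40 MJ.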